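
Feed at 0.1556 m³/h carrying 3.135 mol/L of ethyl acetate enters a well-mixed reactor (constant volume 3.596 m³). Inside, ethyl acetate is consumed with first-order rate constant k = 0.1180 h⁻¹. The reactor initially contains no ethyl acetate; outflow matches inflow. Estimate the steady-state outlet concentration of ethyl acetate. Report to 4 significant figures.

Species balance: V dC/dt = Q C_in − Q C − k V C.
Steady state (dC/dt = 0): C_ss = Q C_in/(Q + kV) = C_in/(1 + kV/Q).
C_ss = 0.1556·3.135/(0.1556 + 0.1180·3.596) = 0.487806/0.579928 = 0.841149 mol/L.

0.8411 mol/L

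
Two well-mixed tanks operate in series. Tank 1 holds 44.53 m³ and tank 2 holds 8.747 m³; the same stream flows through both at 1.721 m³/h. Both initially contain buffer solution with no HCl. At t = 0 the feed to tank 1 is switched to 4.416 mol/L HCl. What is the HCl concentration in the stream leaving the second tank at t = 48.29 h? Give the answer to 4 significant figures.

Each tank obeys Vᵢ dCᵢ/dt = Q(Cᵢ₋₁ − Cᵢ), so τᵢ = Vᵢ/Q.
τ₁ = 44.53/1.721 = 25.8745 h; τ₂ = 8.747/1.721 = 5.08251 h.
Tank 1: C₁ = C_in(1 − e^(−t/τ₁)). Tank 2 (τ₁ ≠ τ₂): C₂ = C_in[1 − (τ₁ e^(−t/τ₁) − τ₂ e^(−t/τ₂))/(τ₁ − τ₂)].
At t = 48.29: e^(−t/τ₁) = 0.154692, e^(−t/τ₂) = 7.47613e-05.
C₂ = 4.416·[1 − (25.8745·0.154692 − 5.08251·7.47613e-05)/(20.7920)] = 4.416·0.807512 = 3.56597 mol/L.

3.566 mol/L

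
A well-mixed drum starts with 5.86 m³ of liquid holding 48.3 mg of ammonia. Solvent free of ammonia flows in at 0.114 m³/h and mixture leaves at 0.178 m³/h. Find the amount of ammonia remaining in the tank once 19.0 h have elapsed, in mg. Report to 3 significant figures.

Total volume: dV/dt = Q_in − Q_out = -0.064000 m³/h, so V(t) = 5.86 − 0.064000 t and V(19.0) = 4.6440 m³.
Solute balance: dm/dt = 0 − Q_out C = −Q_out m/V(t).
Separate: dm/m = −Q_out dt/V(t) ⇒ ln(m/m₀) = −(Q_out/(Q_in−Q_out)) ln(V/V₀).
m = m₀ (V₀/V)^(Q_out/(Q_in−Q_out)) = 48.3 × (5.86/4.6440)^(-2.7813) = 25.294 mg.

25.3 mg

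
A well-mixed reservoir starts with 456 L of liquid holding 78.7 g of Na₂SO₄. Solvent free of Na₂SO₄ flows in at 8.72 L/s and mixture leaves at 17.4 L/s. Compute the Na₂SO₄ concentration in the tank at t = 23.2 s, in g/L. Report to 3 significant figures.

Total volume: dV/dt = Q_in − Q_out = -8.6800 L/s, so V(t) = 456 − 8.6800 t and V(23.2) = 254.62 L.
Species balance (pure solvent in): dm/dt = −Q_out · m/V(t).
Separate: dm/m = −Q_out dt/V(t) ⇒ ln(m/m₀) = −(Q_out/(Q_in−Q_out)) ln(V/V₀).
m = m₀ (V₀/V)^(Q_out/(Q_in−Q_out)) = 78.7 × (456/254.62)^(-2.0046) = 24.472 g.
C = m/V = 24.472/254.62 = 0.096112 g/L.

0.0961 g/L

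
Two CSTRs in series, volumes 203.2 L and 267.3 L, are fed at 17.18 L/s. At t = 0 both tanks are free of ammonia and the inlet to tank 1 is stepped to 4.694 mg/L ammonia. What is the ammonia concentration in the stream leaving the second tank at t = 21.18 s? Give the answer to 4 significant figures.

2.159 mg/L

Species balance on tank i: dCᵢ/dt = (Cᵢ₋₁ − Cᵢ)/τᵢ with τᵢ = Vᵢ/Q.
τ₁ = 203.2/17.18 = 11.8277 s; τ₂ = 267.3/17.18 = 15.5588 s.
Solving the cascade with C₁(0)=C₂(0)=0 gives C₂(t) = C_in[1 − (τ₁ e^(−t/τ₁) − τ₂ e^(−t/τ₂))/(τ₁ − τ₂)].
At t = 21.18: e^(−t/τ₁) = 0.166842, e^(−t/τ₂) = 0.256330.
C₂ = 4.694·[1 − (11.8277·0.166842 − 15.5588·0.256330)/(-3.73108)] = 4.694·0.459986 = 2.15918 mg/L.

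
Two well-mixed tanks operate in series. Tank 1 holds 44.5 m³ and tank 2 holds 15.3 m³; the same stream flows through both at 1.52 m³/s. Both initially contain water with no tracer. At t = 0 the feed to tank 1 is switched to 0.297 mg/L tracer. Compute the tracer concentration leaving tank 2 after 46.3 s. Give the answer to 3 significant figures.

Time constants: τᵢ = Vᵢ/Q for each well-mixed tank.
τ₁ = 44.5/1.52 = 29.276 s; τ₂ = 15.3/1.52 = 10.066 s.
Solving the cascade with C₁(0)=C₂(0)=0 gives C₂(t) = C_in[1 − (τ₁ e^(−t/τ₁) − τ₂ e^(−t/τ₂))/(τ₁ − τ₂)].
At t = 46.3: e^(−t/τ₁) = 0.20567, e^(−t/τ₂) = 0.010054.
C₂ = 0.297·[1 − (29.276·0.20567 − 10.066·0.010054)/(19.211)] = 0.297·0.69183 = 0.20547 mg/L.

0.205 mg/L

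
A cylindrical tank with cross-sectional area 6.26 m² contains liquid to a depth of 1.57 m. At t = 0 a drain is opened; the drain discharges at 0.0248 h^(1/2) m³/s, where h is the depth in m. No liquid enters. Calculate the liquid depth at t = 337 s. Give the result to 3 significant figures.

With no inflow, A dh/dt = −0.0248 √h.
This is separable: 2 d(√h)/dt = −0.0248/A, so √h = √h₀ − (0.0248/(2A)) t.
√h = √1.57 − 0.0248·337/(2·6.26) = 1.2530 − 0.66754 = 0.58546.
h = 0.58546² = 0.34276 m.

0.343 m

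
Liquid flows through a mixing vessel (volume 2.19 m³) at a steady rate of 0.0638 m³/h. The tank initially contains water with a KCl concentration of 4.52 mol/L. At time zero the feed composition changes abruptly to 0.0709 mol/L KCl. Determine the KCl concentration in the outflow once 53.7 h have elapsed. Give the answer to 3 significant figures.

Mass balance on the solute (V constant): V dC/dt = Q(C_in − C).
Time constant τ = V/Q = 2.19/0.0638 = 34.326 h.
Integrating: C(t) = C_in + (C₀ − C_in) e^(−t/τ).
C(53.7) = 0.0709 + (4.52 − 0.0709)·e^(−53.7/34.326) = 0.0709 + (4.4491)·0.20921 = 1.0017 mol/L.

1.00 mol/L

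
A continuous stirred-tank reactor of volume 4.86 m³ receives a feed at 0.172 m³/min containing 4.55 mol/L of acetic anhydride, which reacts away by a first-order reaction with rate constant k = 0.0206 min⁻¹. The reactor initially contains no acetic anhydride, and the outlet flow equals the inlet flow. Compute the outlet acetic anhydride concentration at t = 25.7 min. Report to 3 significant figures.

2.19 mol/L

Accumulation = in − out − consumed: V dC/dt = Q C_in − Q C − k V C.
This is linear with rate a = Q/V + k = 0.055991 min⁻¹.
C_ss = Q C_in/(Q + kV) = 2.8760 mol/L; C(t) = C_ss + (C₀ − C_ss) e^(−a t).
C(25.7) = 2.8760 + (-2.8760)·e^(−0.055991·25.7) = 2.8760 + (-2.8760)·0.23717 = 2.1939 mol/L.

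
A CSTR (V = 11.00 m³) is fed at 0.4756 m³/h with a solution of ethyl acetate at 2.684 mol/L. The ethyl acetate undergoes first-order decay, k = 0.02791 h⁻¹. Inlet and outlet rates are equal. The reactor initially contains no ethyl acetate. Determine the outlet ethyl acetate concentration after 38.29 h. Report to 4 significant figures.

1.524 mol/L

Accumulation = in − out − consumed: V dC/dt = Q C_in − Q C − k V C.
This is linear with rate a = Q/V + k = 0.0711464 h⁻¹.
C_ss = Q C_in/(Q + kV) = 1.63109 mol/L; C(t) = C_ss + (C₀ − C_ss) e^(−a t).
C(38.29) = 1.63109 + (-1.63109)·e^(−0.0711464·38.29) = 1.63109 + (-1.63109)·0.0655990 = 1.52410 mol/L.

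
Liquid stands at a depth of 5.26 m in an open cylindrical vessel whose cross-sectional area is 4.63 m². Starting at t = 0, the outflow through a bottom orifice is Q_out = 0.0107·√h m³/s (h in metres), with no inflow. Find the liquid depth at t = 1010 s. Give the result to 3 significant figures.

1.27 m

A dh/dt = −Q_out = −0.0107 √h.
Separate and integrate: 2(√h − √h₀) = −(0.0107/A) t.
√h = √5.26 − 0.0107·1010/(2·4.63) = 2.2935 − 1.1671 = 1.1264.
h = 1.1264² = 1.2688 m.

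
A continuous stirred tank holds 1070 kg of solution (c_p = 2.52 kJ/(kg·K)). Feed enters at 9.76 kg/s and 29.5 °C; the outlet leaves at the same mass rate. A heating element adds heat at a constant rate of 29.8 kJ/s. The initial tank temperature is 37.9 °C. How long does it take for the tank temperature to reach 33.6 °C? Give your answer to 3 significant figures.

M c_p dT/dt = ṁ c_p (T_in − T) + Q̇.
τ = M/ṁ = 109.63 s; T_ss = T_in + Q̇/(ṁ c_p) = 30.712 °C.
T(t) = T_ss + (T₀ − T_ss) e^(−t/τ). Set T = 33.6:
e^(−t/τ) = (33.6 − 30.712)/(37.9 − 30.712) = 0.40181
t = −109.63 · ln(0.40181) = 99.958 s.

100 s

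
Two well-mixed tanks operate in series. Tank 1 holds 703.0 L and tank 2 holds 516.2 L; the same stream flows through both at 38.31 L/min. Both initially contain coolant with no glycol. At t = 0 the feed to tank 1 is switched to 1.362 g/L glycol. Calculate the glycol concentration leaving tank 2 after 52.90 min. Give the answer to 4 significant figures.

1.149 g/L

Each tank obeys Vᵢ dCᵢ/dt = Q(Cᵢ₋₁ − Cᵢ), so τᵢ = Vᵢ/Q.
τ₁ = 703.0/38.31 = 18.3503 min; τ₂ = 516.2/38.31 = 13.4743 min.
Tank 1: C₁ = C_in(1 − e^(−t/τ₁)). Tank 2 (τ₁ ≠ τ₂): C₂ = C_in[1 − (τ₁ e^(−t/τ₁) − τ₂ e^(−t/τ₂))/(τ₁ − τ₂)].
At t = 52.90: e^(−t/τ₁) = 0.0559786, e^(−t/τ₂) = 0.0197225.
C₂ = 1.362·[1 − (18.3503·0.0559786 − 13.4743·0.0197225)/(4.87601)] = 1.362·0.843832 = 1.14930 g/L.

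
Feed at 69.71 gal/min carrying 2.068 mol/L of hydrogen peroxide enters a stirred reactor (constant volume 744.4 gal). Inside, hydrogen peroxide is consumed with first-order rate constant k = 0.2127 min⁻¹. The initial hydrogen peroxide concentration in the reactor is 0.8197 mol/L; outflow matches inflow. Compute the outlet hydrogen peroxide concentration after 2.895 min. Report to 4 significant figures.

0.7094 mol/L

Species balance: V dC/dt = Q C_in − Q C − k V C.
This is linear with rate a = Q/V + k = 0.306346 min⁻¹.
C_ss = Q C_in/(Q + kV) = 0.632160 mol/L; C(t) = C_ss + (C₀ − C_ss) e^(−a t).
C(2.895) = 0.632160 + (0.187540)·e^(−0.306346·2.895) = 0.632160 + (0.187540)·0.411943 = 0.709416 mol/L.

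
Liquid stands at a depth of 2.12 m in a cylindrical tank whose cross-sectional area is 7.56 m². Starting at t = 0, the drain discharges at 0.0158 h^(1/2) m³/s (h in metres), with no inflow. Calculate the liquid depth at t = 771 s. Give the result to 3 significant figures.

With no inflow, A dh/dt = −0.0158 √h.
∫ h^(−1/2) dh = −(0.0158/A) ∫ dt, giving 2√h = 2√h₀ − (0.0158/A) t.
√h = √2.12 − 0.0158·771/(2·7.56) = 1.4560 − 0.80567 = 0.65035.
h = 0.65035² = 0.42295 m.

0.423 m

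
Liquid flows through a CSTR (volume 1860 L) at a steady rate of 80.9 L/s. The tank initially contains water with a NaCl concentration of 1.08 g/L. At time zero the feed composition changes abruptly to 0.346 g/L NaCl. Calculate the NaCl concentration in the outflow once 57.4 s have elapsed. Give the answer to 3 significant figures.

0.406 g/L

Accumulation = in − out for the solute gives V dC/dt = Q(C_in − C).
So dC/dt = (C_in − C)/τ with τ = V/Q = 1860/80.9 = 22.991 s.
This is linear first-order; C(t) = C_in + (C₀ − C_in) e^(−t/τ).
C(57.4) = 0.346 + (1.08 − 0.346)·e^(−57.4/22.991) = 0.346 + (0.73400)·0.082365 = 0.40646 g/L.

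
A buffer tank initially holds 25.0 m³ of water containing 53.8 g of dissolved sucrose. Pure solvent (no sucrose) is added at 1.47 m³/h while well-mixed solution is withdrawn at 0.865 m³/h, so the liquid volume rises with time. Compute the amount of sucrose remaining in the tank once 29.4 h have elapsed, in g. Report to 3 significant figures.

25.0 g

Total volume: dV/dt = Q_in − Q_out = 0.60500 m³/h, so V(t) = 25.0 + 0.60500 t and V(29.4) = 42.787 m³.
Species balance (pure solvent in): dm/dt = −Q_out · m/V(t).
dm/m = −Q_out dt/(V₀ + 0.60500 t); integrating gives ln(m/m₀) = −(Q_out/(Q_in−Q_out)) ln(V/V₀).
m = m₀ (V₀/V)^(Q_out/(Q_in−Q_out)) = 53.8 × (25.0/42.787)^(1.4298) = 24.953 g.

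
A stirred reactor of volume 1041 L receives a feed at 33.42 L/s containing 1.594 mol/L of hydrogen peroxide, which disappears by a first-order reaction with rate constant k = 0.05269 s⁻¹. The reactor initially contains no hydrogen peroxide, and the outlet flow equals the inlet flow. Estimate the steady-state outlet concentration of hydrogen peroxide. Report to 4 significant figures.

V dC/dt = Q(C_in − C) − k V C.
Steady state (dC/dt = 0): C_ss = Q C_in/(Q + kV) = C_in/(1 + kV/Q).
C_ss = 33.42·1.594/(33.42 + 0.05269·1041) = 53.2715/88.2703 = 0.603504 mol/L.

0.6035 mol/L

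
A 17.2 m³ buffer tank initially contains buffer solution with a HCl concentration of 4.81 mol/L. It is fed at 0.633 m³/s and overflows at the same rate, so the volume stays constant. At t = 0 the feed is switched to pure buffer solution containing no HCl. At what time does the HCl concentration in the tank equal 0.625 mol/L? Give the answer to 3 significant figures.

55.5 s

Accumulation = in − out for the solute gives V dC/dt = Q(C_in − C), so τ = V/Q = 27.172 s.
C(t) = C_in + (C₀ − C_in) e^(−t/τ). Set C = 0.625 and solve for t:
e^(−t/τ) = (C − C_in)/(C₀ − C_in) = (0.625 − 0)/(4.81 − 0) = 0.12994
t = −τ ln(…) = 27.172 × 2.0407 = 55.450 s.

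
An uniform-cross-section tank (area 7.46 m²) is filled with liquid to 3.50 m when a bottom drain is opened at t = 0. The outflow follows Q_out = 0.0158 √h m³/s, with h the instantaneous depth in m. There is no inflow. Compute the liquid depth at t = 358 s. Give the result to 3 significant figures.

2.23 m

Volume balance on the tank: A dh/dt = −0.0158 √h.
∫ h^(−1/2) dh = −(0.0158/A) ∫ dt, giving 2√h = 2√h₀ − (0.0158/A) t.
√h = √3.50 − 0.0158·358/(2·7.46) = 1.8708 − 0.37912 = 1.4917.
h = 1.4917² = 2.2252 m.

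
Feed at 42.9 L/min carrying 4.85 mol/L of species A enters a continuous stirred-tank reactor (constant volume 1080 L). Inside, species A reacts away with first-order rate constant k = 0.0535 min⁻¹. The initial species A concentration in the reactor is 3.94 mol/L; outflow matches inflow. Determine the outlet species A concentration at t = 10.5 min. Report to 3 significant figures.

Accumulation = in − out − consumed: V dC/dt = Q C_in − Q C − k V C.
This is linear with rate a = Q/V + k = 0.093222 min⁻¹.
C_ss = Q C_in/(Q + kV) = 2.0666 mol/L; C(t) = C_ss + (C₀ − C_ss) e^(−a t).
C(10.5) = 2.0666 + (1.8734)·e^(−0.093222·10.5) = 2.0666 + (1.8734)·0.37575 = 2.7705 mol/L.

2.77 mol/L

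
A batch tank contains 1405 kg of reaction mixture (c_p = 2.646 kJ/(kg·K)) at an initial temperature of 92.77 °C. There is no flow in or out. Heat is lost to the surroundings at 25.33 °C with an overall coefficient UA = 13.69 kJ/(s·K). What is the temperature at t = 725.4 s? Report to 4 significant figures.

Heat balance on the well-mixed liquid: M c_p dT/dt = −UA(T − T_amb).
dT/dt = (T_ss − T)/τ with T_ss = T_amb = 25.3300 °C, τ = M c_p/UA = 1405·2.646/13.69 = 271.558 s.
Solution: T(t) = T_ss + (T₀ − T_ss) e^(−t/τ).
T(725.4) = 25.3300 + (67.4400)·0.0691656 = 29.9945 °C.

29.99 °C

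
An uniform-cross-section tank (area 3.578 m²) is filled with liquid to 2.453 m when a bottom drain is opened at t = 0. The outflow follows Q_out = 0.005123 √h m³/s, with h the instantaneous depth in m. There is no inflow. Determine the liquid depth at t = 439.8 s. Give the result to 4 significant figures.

1.566 m

With no inflow, A dh/dt = −0.005123 √h.
This is separable: 2 d(√h)/dt = −0.005123/A, so √h = √h₀ − (0.005123/(2A)) t.
√h = √2.453 − 0.005123·439.8/(2·3.578) = 1.56621 − 0.314854 = 1.25135.
h = 1.25135² = 1.56588 m.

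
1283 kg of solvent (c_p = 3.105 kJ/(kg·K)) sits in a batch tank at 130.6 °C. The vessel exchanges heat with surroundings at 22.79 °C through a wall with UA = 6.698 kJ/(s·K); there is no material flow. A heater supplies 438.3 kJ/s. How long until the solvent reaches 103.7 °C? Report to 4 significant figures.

599.2 s

Unsteady energy balance on the tank contents: M c_p dT/dt = −UA(T − T_amb) + Q̇.
τ = M c_p/UA = 594.762 s; T_ss = T_amb + Q̇/UA = 22.79 + 438.3/6.698 = 88.2274 °C.
T(t) = T_ss + (T₀ − T_ss)e^(−t/τ); set T = 103.7:
t = −τ ln[(T − T_ss)/(T₀ − T_ss)] = −594.762 · ln(0.365155) = 599.183 s.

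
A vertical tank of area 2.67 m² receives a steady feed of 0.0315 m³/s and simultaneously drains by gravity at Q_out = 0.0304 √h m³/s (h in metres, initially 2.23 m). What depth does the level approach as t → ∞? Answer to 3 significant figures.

1.07 m

Volume balance on the tank: A dh/dt = Q_in − 0.0304 √h. At steady state dh/dt = 0:
Q_in = 0.0304 √h_ss ⇒ √h_ss = 0.0315/0.0304 = 1.0362.
h_ss = 1.0362² = 1.0737 m. (Since h₀ = 2.23 m > h_ss, the level will fall toward this value.)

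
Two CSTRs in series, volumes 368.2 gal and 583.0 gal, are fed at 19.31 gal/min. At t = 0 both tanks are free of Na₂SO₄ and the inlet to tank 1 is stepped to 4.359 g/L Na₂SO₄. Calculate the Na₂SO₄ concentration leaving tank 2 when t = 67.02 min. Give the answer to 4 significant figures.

Species balance on tank i: dCᵢ/dt = (Cᵢ₋₁ − Cᵢ)/τᵢ with τᵢ = Vᵢ/Q.
τ₁ = 368.2/19.31 = 19.0678 min; τ₂ = 583.0/19.31 = 30.1916 min.
Tank 1: C₁ = C_in(1 − e^(−t/τ₁)). Tank 2 (τ₁ ≠ τ₂): C₂ = C_in[1 − (τ₁ e^(−t/τ₁) − τ₂ e^(−t/τ₂))/(τ₁ − τ₂)].
At t = 67.02: e^(−t/τ₁) = 0.0297532, e^(−t/τ₂) = 0.108628.
C₂ = 4.359·[1 − (19.0678·0.0297532 − 30.1916·0.108628)/(-11.1238)] = 4.359·0.756167 = 3.29613 g/L.

3.296 g/L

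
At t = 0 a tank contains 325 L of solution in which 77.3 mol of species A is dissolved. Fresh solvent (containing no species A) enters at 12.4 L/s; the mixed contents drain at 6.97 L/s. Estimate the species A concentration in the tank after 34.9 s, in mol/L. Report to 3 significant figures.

0.0833 mol/L

Total volume: dV/dt = Q_in − Q_out = 5.4300 L/s, so V(t) = 325 + 5.4300 t and V(34.9) = 514.51 L.
Species balance (pure solvent in): dm/dt = −Q_out · m/V(t).
Separate: dm/m = −Q_out dt/V(t) ⇒ ln(m/m₀) = −(Q_out/(Q_in−Q_out)) ln(V/V₀).
m = m₀ (V₀/V)^(Q_out/(Q_in−Q_out)) = 77.3 × (325/514.51)^(1.2836) = 42.864 mol.
C = m/V = 42.864/514.51 = 0.083310 mol/L.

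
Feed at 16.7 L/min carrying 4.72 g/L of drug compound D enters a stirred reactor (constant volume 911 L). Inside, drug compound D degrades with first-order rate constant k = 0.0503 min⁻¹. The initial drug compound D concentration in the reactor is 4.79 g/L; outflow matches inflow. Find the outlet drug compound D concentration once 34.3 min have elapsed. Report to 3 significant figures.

1.60 g/L

Accumulation = in − out − consumed: V dC/dt = Q C_in − Q C − k V C.
dC/dt = (Q/V) C_in − (Q/V + k) C; effective rate a = Q/V + k = 0.018332 + 0.0503 = 0.068632 min⁻¹.
C_ss = Q C_in/(Q + kV) = 1.2607 g/L; C(t) = C_ss + (C₀ − C_ss) e^(−a t).
C(34.3) = 1.2607 + (3.5293)·e^(−0.068632·34.3) = 1.2607 + (3.5293)·0.094983 = 1.5959 g/L.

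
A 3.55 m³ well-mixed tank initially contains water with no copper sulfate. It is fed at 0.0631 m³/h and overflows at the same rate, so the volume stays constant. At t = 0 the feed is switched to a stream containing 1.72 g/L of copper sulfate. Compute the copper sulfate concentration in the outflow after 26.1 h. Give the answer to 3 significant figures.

Unsteady species balance (constant V, well mixed): V dC/dt = Q(C_in − C).
So dC/dt = (C_in − C)/τ with τ = V/Q = 3.55/0.0631 = 56.260 h.
C approaches C_in exponentially: C(t) = C_in + (C₀ − C_in) e^(−t/τ).
C(26.1) = 1.72 + (0 − 1.72)·e^(−26.1/56.260) = 1.72 + (-1.7200)·0.62881 = 0.63844 g/L.

0.638 g/L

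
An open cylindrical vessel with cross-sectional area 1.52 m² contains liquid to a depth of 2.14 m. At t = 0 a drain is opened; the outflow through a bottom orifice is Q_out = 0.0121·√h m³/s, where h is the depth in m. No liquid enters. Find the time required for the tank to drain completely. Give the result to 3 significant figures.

368 s

With no inflow, A dh/dt = −0.0121 √h.
∫ h^(−1/2) dh = −(0.0121/A) ∫ dt, giving 2√h = 2√h₀ − (0.0121/A) t.
Set h = 0: 2√h₀ = (0.0121/A) t_empty ⇒ t_empty = 2A√h₀/0.0121.
t_empty = 2·1.52·√2.14/0.0121 = 3.0400·1.4629/0.0121 = 367.53 s.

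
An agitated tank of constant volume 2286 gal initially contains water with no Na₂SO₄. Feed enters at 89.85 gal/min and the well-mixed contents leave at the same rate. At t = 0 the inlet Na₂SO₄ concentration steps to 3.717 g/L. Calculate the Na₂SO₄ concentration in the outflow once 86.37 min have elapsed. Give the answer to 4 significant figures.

3.592 g/L

Mass balance on the solute (V constant): V dC/dt = Q(C_in − C).
Time constant τ = V/Q = 2286/89.85 = 25.4424 min.
Integrating: C(t) = C_in + (C₀ − C_in) e^(−t/τ).
C(86.37) = 3.717 + (0 − 3.717)·e^(−86.37/25.4424) = 3.717 + (-3.71700)·0.0335497 = 3.59230 g/L.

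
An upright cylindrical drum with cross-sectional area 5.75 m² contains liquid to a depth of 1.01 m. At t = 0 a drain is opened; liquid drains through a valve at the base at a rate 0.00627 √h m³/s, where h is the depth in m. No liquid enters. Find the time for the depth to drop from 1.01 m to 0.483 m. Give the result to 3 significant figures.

With no inflow, A dh/dt = −0.00627 √h.
Separate and integrate: 2(√h − √h₀) = −(0.00627/A) t.
t = 2A(√h₀ − √h)/0.00627 = 2·5.75·(√1.01 − √0.483)/0.00627
  = 11.500 × (1.0050 − 0.69498) / 0.00627 = 568.59 s.

569 s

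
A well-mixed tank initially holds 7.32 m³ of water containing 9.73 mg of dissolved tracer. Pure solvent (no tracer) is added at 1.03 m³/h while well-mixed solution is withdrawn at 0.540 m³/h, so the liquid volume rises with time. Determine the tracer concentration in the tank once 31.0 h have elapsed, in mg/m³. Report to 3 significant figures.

Total volume: dV/dt = Q_in − Q_out = 0.49000 m³/h, so V(t) = 7.32 + 0.49000 t and V(31.0) = 22.510 m³.
Species balance (pure solvent in): dm/dt = −Q_out · m/V(t).
dm/m = −Q_out dt/(V₀ + 0.49000 t); integrating gives ln(m/m₀) = −(Q_out/(Q_in−Q_out)) ln(V/V₀).
m = m₀ (V₀/V)^(Q_out/(Q_in−Q_out)) = 9.73 × (7.32/22.510)^(1.1020) = 2.8214 mg.
C = m/V = 2.8214/22.510 = 0.12534 mg/m³.

0.125 mg/m³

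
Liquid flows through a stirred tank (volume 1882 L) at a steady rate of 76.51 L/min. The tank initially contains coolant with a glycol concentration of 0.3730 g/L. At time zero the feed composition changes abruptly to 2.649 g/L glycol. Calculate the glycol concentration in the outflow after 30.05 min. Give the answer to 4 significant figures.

1.978 g/L

Accumulation = in − out for the solute gives V dC/dt = Q(C_in − C).
Rewrite as dC/dt + C/τ = C_in/τ, τ = V/Q = 24.5981 min.
Solution: C(t) = C_in + (C₀ − C_in) e^(−t/τ).
C(30.05) = 2.649 + (0.3730 − 2.649)·e^(−30.05/24.5981) = 2.649 + (-2.27600)·0.294747 = 1.97816 g/L.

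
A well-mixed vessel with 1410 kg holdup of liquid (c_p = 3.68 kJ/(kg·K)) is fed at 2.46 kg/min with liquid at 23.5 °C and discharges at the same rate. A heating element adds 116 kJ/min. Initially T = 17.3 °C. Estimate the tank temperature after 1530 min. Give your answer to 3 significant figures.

35.0 °C

Unsteady energy balance on the tank contents: M c_p dT/dt = ṁ c_p (T_in − T) + 116.
Rearrange: dT/dt = (T_ss − T)/τ with τ = M/ṁ = 573.17 min and T_ss = T_in + Q̇/(ṁ c_p) = 36.314 °C.
T approaches T_ss exponentially: T(t) = T_ss + (T₀ − T_ss) e^(−t/τ).
T(1530) = 36.314 + (-19.014)·e^(−1530/573.17) = 36.314 + (-19.014)·0.069296 = 34.996 °C.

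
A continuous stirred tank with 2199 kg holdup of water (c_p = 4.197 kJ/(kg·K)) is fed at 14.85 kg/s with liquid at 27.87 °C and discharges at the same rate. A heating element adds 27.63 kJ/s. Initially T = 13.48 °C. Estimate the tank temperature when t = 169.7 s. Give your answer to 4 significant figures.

23.60 °C

M c_p dT/dt = ṁ c_p (T_in − T) + Q̇.
τ = M/ṁ = 148.081 s; T_ss = T_in + Q̇/(ṁ c_p) = 27.87 + 27.63/(14.85·4.197) = 28.3133 °C.
Solution: T(t) = T_ss + (T₀ − T_ss) e^(−t/τ).
T(169.7) = 28.3133 + (-14.8333)·e^(−169.7/148.081) = 28.3133 + (-14.8333)·0.317907 = 23.5977 °C.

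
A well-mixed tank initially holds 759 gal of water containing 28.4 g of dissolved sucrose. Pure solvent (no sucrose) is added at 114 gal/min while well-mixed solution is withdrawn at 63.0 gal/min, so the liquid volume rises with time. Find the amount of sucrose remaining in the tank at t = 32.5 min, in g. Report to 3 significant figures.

Total volume: dV/dt = Q_in − Q_out = 51.000 gal/min, so V(t) = 759 + 51.000 t and V(32.5) = 2416.5 gal.
No sucrose enters, so dm/dt = −Q_out · (m/V).
Separate: dm/m = −Q_out dt/V(t) ⇒ ln(m/m₀) = −(Q_out/(Q_in−Q_out)) ln(V/V₀).
m = m₀ (V₀/V)^(Q_out/(Q_in−Q_out)) = 28.4 × (759/2416.5)^(1.2353) = 6.7926 g.

6.79 g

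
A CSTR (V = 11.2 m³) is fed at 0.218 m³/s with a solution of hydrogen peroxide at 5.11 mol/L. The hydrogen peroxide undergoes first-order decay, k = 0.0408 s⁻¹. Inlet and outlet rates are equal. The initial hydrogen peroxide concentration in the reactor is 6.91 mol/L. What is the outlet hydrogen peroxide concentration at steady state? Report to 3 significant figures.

V dC/dt = Q(C_in − C) − k V C.
Steady state (dC/dt = 0): C_ss = Q C_in/(Q + kV) = C_in/(1 + kV/Q).
C_ss = 0.218·5.11/(0.218 + 0.0408·11.2) = 1.1140/0.67496 = 1.6504 mol/L.

1.65 mol/L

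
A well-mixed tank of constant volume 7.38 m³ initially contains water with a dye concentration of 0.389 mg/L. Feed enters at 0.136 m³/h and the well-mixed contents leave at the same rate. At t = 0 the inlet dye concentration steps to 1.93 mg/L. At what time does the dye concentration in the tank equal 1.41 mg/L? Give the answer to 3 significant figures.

Species balance: V dC/dt = Q(C_in − C) ⇒ τ = V/Q = 54.265 h.
C(t) = C_in + (C₀ − C_in) e^(−t/τ). Set C = 1.41 and solve for t:
e^(−t/τ) = (C − C_in)/(C₀ − C_in) = (1.41 − 1.93)/(0.389 − 1.93) = 0.33744
t = −τ ln(…) = 54.265 × 1.0864 = 58.951 h.

59.0 h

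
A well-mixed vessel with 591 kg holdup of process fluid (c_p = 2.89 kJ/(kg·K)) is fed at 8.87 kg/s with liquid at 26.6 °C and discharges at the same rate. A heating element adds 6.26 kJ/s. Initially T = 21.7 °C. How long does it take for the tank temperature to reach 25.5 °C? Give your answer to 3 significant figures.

M c_p dT/dt = ṁ c_p (T_in − T) + Q̇.
τ = M/ṁ = 66.629 s; T_ss = T_in + Q̇/(ṁ c_p) = 26.844 °C.
T(t) = T_ss + (T₀ − T_ss) e^(−t/τ). Set T = 25.5:
e^(−t/τ) = (25.5 − 26.844)/(21.7 − 26.844) = 0.26130
t = −66.629 · ln(0.26130) = 89.421 s.

89.4 s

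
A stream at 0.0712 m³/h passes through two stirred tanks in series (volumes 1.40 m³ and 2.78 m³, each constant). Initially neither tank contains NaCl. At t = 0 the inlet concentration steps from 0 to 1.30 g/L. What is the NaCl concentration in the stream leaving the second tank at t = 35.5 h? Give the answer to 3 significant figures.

Time constants: τᵢ = Vᵢ/Q for each well-mixed tank.
τ₁ = 1.40/0.0712 = 19.663 h; τ₂ = 2.78/0.0712 = 39.045 h.
Tank 1: C₁ = C_in(1 − e^(−t/τ₁)). Tank 2 (τ₁ ≠ τ₂): C₂ = C_in[1 − (τ₁ e^(−t/τ₁) − τ₂ e^(−t/τ₂))/(τ₁ − τ₂)].
At t = 35.5: e^(−t/τ₁) = 0.16440, e^(−t/τ₂) = 0.40284.
C₂ = 1.30·[1 − (19.663·0.16440 − 39.045·0.40284)/(-19.382)] = 1.30·0.35526 = 0.46184 g/L.

0.462 g/L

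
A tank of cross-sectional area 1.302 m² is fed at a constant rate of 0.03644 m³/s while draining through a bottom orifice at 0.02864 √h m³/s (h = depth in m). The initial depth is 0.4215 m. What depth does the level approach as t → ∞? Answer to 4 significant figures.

Level balance: A dh/dt = 0.03644 − 0.02864 √h. Setting dh/dt = 0:
Q_in = 0.02864 √h_ss ⇒ √h_ss = 0.03644/0.02864 = 1.27235.
h_ss = 1.27235² = 1.61887 m. (Since h₀ = 0.4215 m < h_ss, the level will rise toward this value.)

1.619 m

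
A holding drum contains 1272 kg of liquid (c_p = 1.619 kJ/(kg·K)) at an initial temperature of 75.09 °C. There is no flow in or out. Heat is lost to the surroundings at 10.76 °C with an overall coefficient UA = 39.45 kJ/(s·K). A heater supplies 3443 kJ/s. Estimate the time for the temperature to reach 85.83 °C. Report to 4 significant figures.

32.95 s

Unsteady energy balance on the tank contents: M c_p dT/dt = −UA(T − T_amb) + Q̇.
τ = M c_p/UA = 52.2020 s; T_ss = T_amb + Q̇/UA = 10.76 + 3443/39.45 = 98.0350 °C.
T(t) = T_ss + (T₀ − T_ss)e^(−t/τ); set T = 85.83:
t = −τ ln[(T − T_ss)/(T₀ − T_ss)] = −52.2020 · ln(0.531925) = 32.9527 s.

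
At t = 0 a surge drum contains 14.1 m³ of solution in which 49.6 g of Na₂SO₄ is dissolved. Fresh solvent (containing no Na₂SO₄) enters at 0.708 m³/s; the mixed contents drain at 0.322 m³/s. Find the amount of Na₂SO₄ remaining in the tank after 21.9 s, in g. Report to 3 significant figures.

33.5 g

Total volume: dV/dt = Q_in − Q_out = 0.38600 m³/s, so V(t) = 14.1 + 0.38600 t and V(21.9) = 22.553 m³.
Solute balance: dm/dt = 0 − Q_out C = −Q_out m/V(t).
Separate: dm/m = −Q_out dt/V(t) ⇒ ln(m/m₀) = −(Q_out/(Q_in−Q_out)) ln(V/V₀).
m = m₀ (V₀/V)^(Q_out/(Q_in−Q_out)) = 49.6 × (14.1/22.553)^(0.83420) = 33.521 g.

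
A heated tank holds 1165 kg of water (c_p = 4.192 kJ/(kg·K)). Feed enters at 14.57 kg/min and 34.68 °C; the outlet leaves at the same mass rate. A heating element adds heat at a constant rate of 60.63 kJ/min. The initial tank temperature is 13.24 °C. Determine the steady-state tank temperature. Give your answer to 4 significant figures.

35.67 °C

M c_p dT/dt = ṁ c_p (T_in − T) + Q̇.
At steady state dT/dt = 0 ⇒ T_ss = T_in + Q̇/(ṁ c_p) = 34.68 + 60.63/(14.57·4.192) = 35.6727 °C.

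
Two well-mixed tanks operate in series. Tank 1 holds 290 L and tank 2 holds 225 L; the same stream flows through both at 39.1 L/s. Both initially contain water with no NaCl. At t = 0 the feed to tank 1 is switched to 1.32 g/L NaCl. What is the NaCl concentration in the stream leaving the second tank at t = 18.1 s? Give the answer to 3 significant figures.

Each tank obeys Vᵢ dCᵢ/dt = Q(Cᵢ₋₁ − Cᵢ), so τᵢ = Vᵢ/Q.
τ₁ = 290/39.1 = 7.4169 s; τ₂ = 225/39.1 = 5.7545 s.
Solving the cascade with C₁(0)=C₂(0)=0 gives C₂(t) = C_in[1 − (τ₁ e^(−t/τ₁) − τ₂ e^(−t/τ₂))/(τ₁ − τ₂)].
At t = 18.1: e^(−t/τ₁) = 0.087128, e^(−t/τ₂) = 0.043051.
C₂ = 1.32·[1 − (7.4169·0.087128 − 5.7545·0.043051)/(1.6624)] = 1.32·0.76030 = 1.0036 g/L.

1.00 g/L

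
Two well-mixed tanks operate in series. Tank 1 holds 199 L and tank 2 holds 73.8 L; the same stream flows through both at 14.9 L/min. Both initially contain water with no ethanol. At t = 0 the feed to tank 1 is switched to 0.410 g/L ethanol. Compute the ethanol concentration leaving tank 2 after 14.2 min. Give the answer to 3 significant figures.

0.199 g/L

Species balance on tank i: dCᵢ/dt = (Cᵢ₋₁ − Cᵢ)/τᵢ with τᵢ = Vᵢ/Q.
τ₁ = 199/14.9 = 13.356 min; τ₂ = 73.8/14.9 = 4.9530 min.
Tank 1: C₁ = C_in(1 − e^(−t/τ₁)). Tank 2 (τ₁ ≠ τ₂): C₂ = C_in[1 − (τ₁ e^(−t/τ₁) − τ₂ e^(−t/τ₂))/(τ₁ − τ₂)].
At t = 14.2: e^(−t/τ₁) = 0.34534, e^(−t/τ₂) = 0.056873.
C₂ = 0.410·[1 − (13.356·0.34534 − 4.9530·0.056873)/(8.4027)] = 0.410·0.48462 = 0.19869 g/L.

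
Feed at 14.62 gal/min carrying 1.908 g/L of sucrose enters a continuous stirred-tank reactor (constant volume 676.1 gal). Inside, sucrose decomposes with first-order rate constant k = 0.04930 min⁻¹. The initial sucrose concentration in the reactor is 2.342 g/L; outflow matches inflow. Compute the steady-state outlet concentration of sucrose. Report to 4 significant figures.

0.5817 g/L

Species balance: V dC/dt = Q C_in − Q C − k V C.
Steady state (dC/dt = 0): C_ss = Q C_in/(Q + kV) = C_in/(1 + kV/Q).
C_ss = 14.62·1.908/(14.62 + 0.04930·676.1) = 27.8950/47.9517 = 0.581730 g/L.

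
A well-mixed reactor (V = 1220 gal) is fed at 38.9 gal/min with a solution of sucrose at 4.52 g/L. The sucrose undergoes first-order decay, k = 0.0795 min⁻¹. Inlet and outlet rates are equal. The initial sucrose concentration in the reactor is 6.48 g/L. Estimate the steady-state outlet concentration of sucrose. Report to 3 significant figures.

V dC/dt = Q(C_in − C) − k V C.
Steady state (dC/dt = 0): C_ss = Q C_in/(Q + kV) = C_in/(1 + kV/Q).
C_ss = 38.9·4.52/(38.9 + 0.0795·1220) = 175.83/135.89 = 1.2939 g/L.

1.29 g/L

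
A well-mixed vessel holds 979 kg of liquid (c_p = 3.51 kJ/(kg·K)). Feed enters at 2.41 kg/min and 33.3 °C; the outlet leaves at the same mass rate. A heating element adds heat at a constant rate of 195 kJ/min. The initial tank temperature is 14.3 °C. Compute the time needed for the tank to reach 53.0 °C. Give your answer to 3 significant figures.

1030 min

M c_p dT/dt = ṁ c_p (T_in − T) + Q̇.
τ = M/ṁ = 406.22 min; T_ss = T_in + Q̇/(ṁ c_p) = 56.352 °C.
T(t) = T_ss + (T₀ − T_ss) e^(−t/τ). Set T = 53.0:
e^(−t/τ) = (53.0 − 56.352)/(14.3 − 56.352) = 0.079713
t = −406.22 · ln(0.079713) = 1027.5 min.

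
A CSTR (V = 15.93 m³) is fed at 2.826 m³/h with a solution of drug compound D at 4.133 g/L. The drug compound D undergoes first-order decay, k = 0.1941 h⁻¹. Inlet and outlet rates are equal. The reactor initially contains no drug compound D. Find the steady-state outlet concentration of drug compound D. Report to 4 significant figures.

Species balance: V dC/dt = Q C_in − Q C − k V C.
Steady state (dC/dt = 0): C_ss = Q C_in/(Q + kV) = C_in/(1 + kV/Q).
C_ss = 2.826·4.133/(2.826 + 0.1941·15.93) = 11.6799/5.91801 = 1.97361 g/L.

1.974 g/L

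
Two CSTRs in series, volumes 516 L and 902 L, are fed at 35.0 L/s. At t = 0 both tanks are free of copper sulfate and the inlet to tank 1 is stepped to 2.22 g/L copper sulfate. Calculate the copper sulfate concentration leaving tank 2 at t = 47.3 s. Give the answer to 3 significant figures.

1.51 g/L

Time constants: τᵢ = Vᵢ/Q for each well-mixed tank.
τ₁ = 516/35.0 = 14.743 s; τ₂ = 902/35.0 = 25.771 s.
Tank 1: C₁ = C_in(1 − e^(−t/τ₁)). Tank 2 (τ₁ ≠ τ₂): C₂ = C_in[1 − (τ₁ e^(−t/τ₁) − τ₂ e^(−t/τ₂))/(τ₁ − τ₂)].
At t = 47.3: e^(−t/τ₁) = 0.040424, e^(−t/τ₂) = 0.15956.
C₂ = 2.22·[1 − (14.743·0.040424 − 25.771·0.15956)/(-11.029)] = 2.22·0.68119 = 1.5122 g/L.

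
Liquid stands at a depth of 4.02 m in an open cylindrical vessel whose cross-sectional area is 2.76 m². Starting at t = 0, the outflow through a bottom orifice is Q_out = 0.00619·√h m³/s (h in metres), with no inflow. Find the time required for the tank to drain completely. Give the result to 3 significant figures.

A dh/dt = −Q_out = −0.00619 √h.
This is separable: 2 d(√h)/dt = −0.00619/A, so √h = √h₀ − (0.00619/(2A)) t.
Set h = 0: 2√h₀ = (0.00619/A) t_empty ⇒ t_empty = 2A√h₀/0.00619.
t_empty = 2·2.76·√4.02/0.00619 = 5.5200·2.0050/0.00619 = 1788.0 s.

1790 s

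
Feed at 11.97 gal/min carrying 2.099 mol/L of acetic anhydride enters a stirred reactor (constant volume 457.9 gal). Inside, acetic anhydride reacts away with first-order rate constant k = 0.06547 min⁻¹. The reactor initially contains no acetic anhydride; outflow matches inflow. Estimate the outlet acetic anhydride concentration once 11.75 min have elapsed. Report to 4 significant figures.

Species balance: V dC/dt = Q C_in − Q C − k V C.
dC/dt = (Q/V) C_in − (Q/V + k) C; effective rate a = Q/V + k = 0.0261411 + 0.06547 = 0.0916111 min⁻¹.
C_ss = Q C_in/(Q + kV) = 0.598946 mol/L; C(t) = C_ss + (C₀ − C_ss) e^(−a t).
C(11.75) = 0.598946 + (-0.598946)·e^(−0.0916111·11.75) = 0.598946 + (-0.598946)·0.340810 = 0.394819 mol/L.

0.3948 mol/L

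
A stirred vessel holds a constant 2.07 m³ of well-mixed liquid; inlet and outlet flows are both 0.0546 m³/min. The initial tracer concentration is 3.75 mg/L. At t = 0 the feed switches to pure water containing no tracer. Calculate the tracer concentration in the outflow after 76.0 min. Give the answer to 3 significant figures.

0.505 mg/L

Species balance on the tank: V dC/dt = Q(C_in − C).
Time constant τ = V/Q = 2.07/0.0546 = 37.912 min.
Integrating: C(t) = C_in + (C₀ − C_in) e^(−t/τ).
C(76.0) = 0 + (3.75 − 0)·e^(−76.0/37.912) = 0 + (3.7500)·0.13471 = 0.50516 mg/L.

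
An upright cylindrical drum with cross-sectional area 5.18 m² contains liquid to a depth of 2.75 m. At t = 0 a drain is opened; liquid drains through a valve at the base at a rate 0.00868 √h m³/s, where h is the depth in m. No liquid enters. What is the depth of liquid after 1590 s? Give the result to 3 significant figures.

Volume balance on the tank: A dh/dt = −0.00868 √h.
This is separable: 2 d(√h)/dt = −0.00868/A, so √h = √h₀ − (0.00868/(2A)) t.
√h = √2.75 − 0.00868·1590/(2·5.18) = 1.6583 − 1.3322 = 0.32615.
h = 0.32615² = 0.10637 m.

0.106 m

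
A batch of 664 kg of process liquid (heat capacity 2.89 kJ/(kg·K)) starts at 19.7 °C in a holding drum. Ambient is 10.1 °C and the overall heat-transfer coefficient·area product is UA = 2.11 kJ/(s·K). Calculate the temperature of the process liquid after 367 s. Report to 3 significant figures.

M c_p dT/dt = −UA(T − T_amb).
dT/dt = (T_ss − T)/τ with T_ss = T_amb = 10.100 °C, τ = M c_p/UA = 664·2.89/2.11 = 909.46 s.
This is linear first-order; T(t) = T_ss + (T₀ − T_ss) e^(−t/τ).
T(367) = 10.100 + (9.6000)·0.66795 = 16.512 °C.

16.5 °C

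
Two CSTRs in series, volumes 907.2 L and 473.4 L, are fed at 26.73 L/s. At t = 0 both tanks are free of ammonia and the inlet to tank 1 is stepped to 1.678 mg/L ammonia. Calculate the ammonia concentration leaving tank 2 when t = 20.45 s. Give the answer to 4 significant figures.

0.3341 mg/L

Each tank obeys Vᵢ dCᵢ/dt = Q(Cᵢ₋₁ − Cᵢ), so τᵢ = Vᵢ/Q.
τ₁ = 907.2/26.73 = 33.9394 s; τ₂ = 473.4/26.73 = 17.7104 s.
Tank 1: C₁ = C_in(1 − e^(−t/τ₁)). Tank 2 (τ₁ ≠ τ₂): C₂ = C_in[1 − (τ₁ e^(−t/τ₁) − τ₂ e^(−t/τ₂))/(τ₁ − τ₂)].
At t = 20.45: e^(−t/τ₁) = 0.547417, e^(−t/τ₂) = 0.315156.
C₂ = 1.678·[1 − (33.9394·0.547417 − 17.7104·0.315156)/(16.2290)] = 1.678·0.199120 = 0.334124 mg/L.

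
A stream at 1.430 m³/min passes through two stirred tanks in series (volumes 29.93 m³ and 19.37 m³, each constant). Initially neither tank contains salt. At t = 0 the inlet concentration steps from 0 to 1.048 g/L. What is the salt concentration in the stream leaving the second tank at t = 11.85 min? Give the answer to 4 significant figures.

Each tank obeys Vᵢ dCᵢ/dt = Q(Cᵢ₋₁ − Cᵢ), so τᵢ = Vᵢ/Q.
τ₁ = 29.93/1.430 = 20.9301 min; τ₂ = 19.37/1.430 = 13.5455 min.
Solving the cascade with C₁(0)=C₂(0)=0 gives C₂(t) = C_in[1 − (τ₁ e^(−t/τ₁) − τ₂ e^(−t/τ₂))/(τ₁ − τ₂)].
At t = 11.85: e^(−t/τ₁) = 0.567695, e^(−t/τ₂) = 0.416932.
C₂ = 1.048·[1 − (20.9301·0.567695 − 13.5455·0.416932)/(7.38462)] = 1.048·0.155763 = 0.163240 g/L.

0.1632 g/L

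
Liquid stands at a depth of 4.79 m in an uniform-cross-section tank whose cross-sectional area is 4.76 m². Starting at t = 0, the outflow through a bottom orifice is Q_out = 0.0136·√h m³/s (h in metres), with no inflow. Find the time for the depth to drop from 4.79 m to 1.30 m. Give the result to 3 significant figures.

734 s

A dh/dt = −Q_out = −0.0136 √h.
This is separable: 2 d(√h)/dt = −0.0136/A, so √h = √h₀ − (0.0136/(2A)) t.
t = 2A(√h₀ − √h)/0.0136 = 2·4.76·(√4.79 − √1.30)/0.0136
  = 9.5200 × (2.1886 − 1.1402) / 0.0136 = 733.90 s.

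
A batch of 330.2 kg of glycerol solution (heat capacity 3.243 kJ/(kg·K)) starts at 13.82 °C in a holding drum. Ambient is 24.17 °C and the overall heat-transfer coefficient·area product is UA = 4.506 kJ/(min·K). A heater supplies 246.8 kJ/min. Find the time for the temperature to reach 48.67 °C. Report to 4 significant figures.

M c_p dT/dt = −UA(T − T_amb) + Q̇.
τ = M c_p/UA = 237.647 min; T_ss = T_amb + Q̇/UA = 24.17 + 246.8/4.506 = 78.9414 °C.
T(t) = T_ss + (T₀ − T_ss)e^(−t/τ); set T = 48.67:
t = −τ ln[(T − T_ss)/(T₀ − T_ss)] = −237.647 · ln(0.464846) = 182.050 min.

182.0 min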